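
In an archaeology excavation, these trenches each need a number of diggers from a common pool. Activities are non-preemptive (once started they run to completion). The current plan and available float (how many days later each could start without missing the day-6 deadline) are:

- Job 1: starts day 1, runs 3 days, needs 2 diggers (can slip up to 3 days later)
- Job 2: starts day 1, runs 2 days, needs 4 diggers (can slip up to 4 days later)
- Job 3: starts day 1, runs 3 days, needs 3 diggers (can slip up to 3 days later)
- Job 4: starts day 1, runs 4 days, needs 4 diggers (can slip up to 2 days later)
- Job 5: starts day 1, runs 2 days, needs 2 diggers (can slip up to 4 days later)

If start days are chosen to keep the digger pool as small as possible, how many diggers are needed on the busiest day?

Early-start (Job 1@1, Job 2@1, Job 3@1, Job 4@1, Job 5@1) gives peak 15: d1:15  d2:15  d3:9  d4:4  d5:0  d6:0.
Shift Job 3→4, Job 4→3.
Schedule Job 1@1, Job 2@1, Job 3@4, Job 4@3, Job 5@1: d1:8  d2:8  d3:6  d4:7  d5:7  d6:7 — peak 8.
Total digger-days = 43 over 6 days ⇒ peak ≥ ⌈43/6⌉ = 8, so 8 is optimal.

8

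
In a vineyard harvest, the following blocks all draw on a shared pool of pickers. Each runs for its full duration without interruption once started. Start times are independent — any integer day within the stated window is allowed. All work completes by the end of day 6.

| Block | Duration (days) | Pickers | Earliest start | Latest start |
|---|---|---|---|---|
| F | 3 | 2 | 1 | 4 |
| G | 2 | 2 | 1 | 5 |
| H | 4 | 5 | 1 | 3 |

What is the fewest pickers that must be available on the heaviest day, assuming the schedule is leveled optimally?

7

Early-start (F@1, G@1, H@1) gives peak 9: d1:9  d2:9  d3:7  d4:5  d5:0  d6:0.
Shift H→3.
Schedule F@1, G@1, H@3: d1:4  d2:4  d3:7  d4:5  d5:5  d6:5 — peak 7.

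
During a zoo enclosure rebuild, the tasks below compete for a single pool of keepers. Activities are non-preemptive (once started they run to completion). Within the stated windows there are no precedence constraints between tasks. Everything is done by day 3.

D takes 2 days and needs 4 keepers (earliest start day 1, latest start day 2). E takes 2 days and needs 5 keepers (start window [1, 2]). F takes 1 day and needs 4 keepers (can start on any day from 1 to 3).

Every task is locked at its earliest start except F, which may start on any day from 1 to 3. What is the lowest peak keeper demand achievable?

F@1: d1:13  d2:9  d3:0 → peak 13
F@2: d1:9  d2:13  d3:0 → peak 13
F@3: d1:9  d2:9  d3:4 → peak 9
Best is F@3, peak 9.

9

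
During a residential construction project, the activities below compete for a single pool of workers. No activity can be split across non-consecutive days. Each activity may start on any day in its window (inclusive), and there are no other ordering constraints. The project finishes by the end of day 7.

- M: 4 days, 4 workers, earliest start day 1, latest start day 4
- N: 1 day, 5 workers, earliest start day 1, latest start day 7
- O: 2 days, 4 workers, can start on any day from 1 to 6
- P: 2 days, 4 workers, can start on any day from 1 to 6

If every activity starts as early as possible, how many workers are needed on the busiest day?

17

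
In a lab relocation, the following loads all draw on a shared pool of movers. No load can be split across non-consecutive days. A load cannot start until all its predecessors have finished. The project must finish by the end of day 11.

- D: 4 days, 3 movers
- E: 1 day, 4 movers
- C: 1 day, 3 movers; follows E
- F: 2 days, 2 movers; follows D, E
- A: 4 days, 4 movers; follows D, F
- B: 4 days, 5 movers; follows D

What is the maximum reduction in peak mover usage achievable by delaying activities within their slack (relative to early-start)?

Early-start peak: d1:7  d2:6  d3:3  d4:3  d5:7  d6:7  d7:9  d8:9  d9:4  d10:4  d11:0 ⇒ 9.
Leveled (D@1, E@1, C@2, F@5, A@7, B@5): d1:7  d2:6  d3:3  d4:3  d5:7  d6:7  d7:9  d8:9  d9:4  d10:4  d11:0 ⇒ 9.
Reduction 9 − 9 = 0.

0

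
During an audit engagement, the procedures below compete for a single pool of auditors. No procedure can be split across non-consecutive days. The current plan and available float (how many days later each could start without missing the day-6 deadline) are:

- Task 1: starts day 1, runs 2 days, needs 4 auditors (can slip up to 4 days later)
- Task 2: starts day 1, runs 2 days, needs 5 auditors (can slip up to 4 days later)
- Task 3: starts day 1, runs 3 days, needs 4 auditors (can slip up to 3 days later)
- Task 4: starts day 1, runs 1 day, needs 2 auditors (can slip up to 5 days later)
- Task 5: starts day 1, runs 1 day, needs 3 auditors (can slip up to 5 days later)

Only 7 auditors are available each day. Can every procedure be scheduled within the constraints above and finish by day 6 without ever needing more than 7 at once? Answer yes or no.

The minimum achievable peak is 8; 7 < 8, so no feasible schedule stays within the cap.

no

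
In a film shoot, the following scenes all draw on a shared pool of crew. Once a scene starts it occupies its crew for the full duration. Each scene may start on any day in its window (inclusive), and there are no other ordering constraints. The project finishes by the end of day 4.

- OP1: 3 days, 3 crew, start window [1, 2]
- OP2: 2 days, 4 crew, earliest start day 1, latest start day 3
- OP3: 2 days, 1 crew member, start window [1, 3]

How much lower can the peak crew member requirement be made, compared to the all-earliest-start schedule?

1

Early-start peak: d1:8  d2:8  d3:3  d4:0 ⇒ 8.
Leveled (OP1@1, OP2@1, OP3@3): d1:7  d2:7  d3:4  d4:1 ⇒ 7.
Reduction 8 − 7 = 1.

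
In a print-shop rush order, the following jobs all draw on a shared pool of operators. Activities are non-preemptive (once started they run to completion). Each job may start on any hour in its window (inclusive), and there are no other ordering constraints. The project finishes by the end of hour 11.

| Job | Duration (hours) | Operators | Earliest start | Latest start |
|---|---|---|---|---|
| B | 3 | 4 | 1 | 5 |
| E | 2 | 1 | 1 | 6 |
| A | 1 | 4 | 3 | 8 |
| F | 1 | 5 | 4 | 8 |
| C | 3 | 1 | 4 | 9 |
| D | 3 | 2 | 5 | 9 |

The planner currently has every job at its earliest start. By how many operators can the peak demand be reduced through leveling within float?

Early-start peak: h1:5  h2:5  h3:8  h4:6  h5:3  h6:3  h7:2  h8:0  h9:0  h10:0  h11:0 ⇒ 8.
Leveled (B@1, E@1, A@4, F@5, C@6, D@6): h1:5  h2:5  h3:4  h4:4  h5:5  h6:3  h7:3  h8:3  h9:0  h10:0  h11:0 ⇒ 5.
Reduction 8 − 5 = 3.

3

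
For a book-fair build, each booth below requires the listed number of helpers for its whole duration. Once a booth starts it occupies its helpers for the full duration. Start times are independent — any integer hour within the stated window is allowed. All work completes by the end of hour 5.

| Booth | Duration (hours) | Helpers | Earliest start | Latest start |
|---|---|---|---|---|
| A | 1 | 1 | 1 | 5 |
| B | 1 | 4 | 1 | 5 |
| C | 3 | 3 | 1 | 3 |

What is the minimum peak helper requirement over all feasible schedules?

4

Early-start (A@1, B@1, C@1) gives peak 8: h1:8  h2:3  h3:3  h4:0  h5:0.
Shift B→2, C→3.
Schedule A@1, B@2, C@3: h1:1  h2:4  h3:3  h4:3  h5:3 — peak 4.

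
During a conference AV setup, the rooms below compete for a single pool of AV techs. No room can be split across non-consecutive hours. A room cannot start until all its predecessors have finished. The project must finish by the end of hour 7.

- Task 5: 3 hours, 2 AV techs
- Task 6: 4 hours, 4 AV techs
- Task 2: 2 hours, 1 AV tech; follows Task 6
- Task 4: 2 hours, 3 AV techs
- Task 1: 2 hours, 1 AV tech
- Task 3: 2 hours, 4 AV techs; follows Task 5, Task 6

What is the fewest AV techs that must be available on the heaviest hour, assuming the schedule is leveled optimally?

7

Early-start (Task 5@1, Task 6@1, Task 2@5, Task 4@1, Task 1@1, Task 3@5) gives peak 10: h1:10  h2:10  h3:6  h4:4  h5:5  h6:5  h7:0.
Shift Task 4→4, Task 3→6.
Schedule Task 5@1, Task 6@1, Task 2@5, Task 4@4, Task 1@1, Task 3@6: h1:7  h2:7  h3:6  h4:7  h5:4  h6:5  h7:4 — peak 7.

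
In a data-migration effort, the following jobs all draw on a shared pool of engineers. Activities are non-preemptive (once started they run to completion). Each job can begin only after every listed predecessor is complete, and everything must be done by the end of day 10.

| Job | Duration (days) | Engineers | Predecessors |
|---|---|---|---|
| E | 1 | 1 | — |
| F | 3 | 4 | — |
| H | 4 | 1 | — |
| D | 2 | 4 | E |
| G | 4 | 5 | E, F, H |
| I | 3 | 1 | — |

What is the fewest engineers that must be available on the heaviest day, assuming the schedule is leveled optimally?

Early-start (E@1, F@1, H@1, D@2, G@5, I@1) gives peak 10: d1:7  d2:10  d3:10  d4:1  d5:5  d6:5  d7:5  d8:5  d9:0  d10:0.
Shift E→4, D→5, G→7, I→4.
Schedule E@4, F@1, H@1, D@5, G@7, I@4: d1:5  d2:5  d3:5  d4:3  d5:5  d6:5  d7:5  d8:5  d9:5  d10:5 — peak 5.
Total engineer-days = 48 over 10 days ⇒ peak ≥ ⌈48/10⌉ = 5, so 5 is optimal.

5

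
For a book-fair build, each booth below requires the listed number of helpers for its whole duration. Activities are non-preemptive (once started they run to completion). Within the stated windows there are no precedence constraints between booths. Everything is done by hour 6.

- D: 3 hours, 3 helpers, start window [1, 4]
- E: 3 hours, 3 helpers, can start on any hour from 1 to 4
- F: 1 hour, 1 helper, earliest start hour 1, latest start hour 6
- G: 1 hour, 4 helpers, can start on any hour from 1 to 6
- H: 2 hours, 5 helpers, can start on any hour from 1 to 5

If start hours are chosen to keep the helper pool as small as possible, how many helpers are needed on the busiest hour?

6

Early-start (D@1, E@1, F@1, G@1, H@1) gives peak 16: h1:16  h2:11  h3:6  h4:0  h5:0  h6:0.
Shift F→4, G→4, H→5.
Schedule D@1, E@1, F@4, G@4, H@5: h1:6  h2:6  h3:6  h4:5  h5:5  h6:5 — peak 6.
Total helper-hours = 33 over 6 hours ⇒ peak ≥ ⌈33/6⌉ = 6, so 6 is optimal.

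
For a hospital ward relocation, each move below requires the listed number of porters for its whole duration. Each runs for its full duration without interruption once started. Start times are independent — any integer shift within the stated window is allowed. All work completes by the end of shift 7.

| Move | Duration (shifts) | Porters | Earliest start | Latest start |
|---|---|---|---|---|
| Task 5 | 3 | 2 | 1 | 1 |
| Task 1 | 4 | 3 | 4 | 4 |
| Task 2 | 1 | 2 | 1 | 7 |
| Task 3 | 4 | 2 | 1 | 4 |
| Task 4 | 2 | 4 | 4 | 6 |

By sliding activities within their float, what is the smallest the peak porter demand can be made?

Early-start (Task 5@1, Task 1@4, Task 2@1, Task 3@1, Task 4@4) gives peak 9: s1:6  s2:4  s3:4  s4:9  s5:7  s6:3  s7:3.
Shift Task 4→5.
Schedule Task 5@1, Task 1@4, Task 2@1, Task 3@1, Task 4@5: s1:6  s2:4  s3:4  s4:5  s5:7  s6:7  s7:3 — peak 7.

7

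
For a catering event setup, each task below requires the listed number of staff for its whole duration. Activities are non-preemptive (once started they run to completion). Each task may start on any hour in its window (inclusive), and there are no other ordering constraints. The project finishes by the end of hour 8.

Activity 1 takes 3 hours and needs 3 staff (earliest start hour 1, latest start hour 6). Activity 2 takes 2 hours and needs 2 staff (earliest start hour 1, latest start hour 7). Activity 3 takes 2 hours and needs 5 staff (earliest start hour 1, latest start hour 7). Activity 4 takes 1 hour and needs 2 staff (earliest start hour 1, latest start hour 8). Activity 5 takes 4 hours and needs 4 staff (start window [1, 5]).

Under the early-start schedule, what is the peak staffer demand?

16

Early-start schedule: Activity 1@1, Activity 2@1, Activity 3@1, Activity 4@1, Activity 5@1.
Load per hour: hour 1: 16, hour 2: 14, hour 3: 7, hour 4: 4, hour 5: 0, hour 6: 0, hour 7: 0, hour 8: 0.
Peak is 16.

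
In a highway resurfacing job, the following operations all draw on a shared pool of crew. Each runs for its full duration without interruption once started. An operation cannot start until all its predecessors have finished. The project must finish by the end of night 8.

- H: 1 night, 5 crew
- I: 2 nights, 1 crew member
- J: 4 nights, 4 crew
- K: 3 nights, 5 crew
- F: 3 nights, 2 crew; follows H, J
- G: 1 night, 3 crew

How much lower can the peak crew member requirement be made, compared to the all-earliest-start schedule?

Early-start peak: n1:18  n2:10  n3:9  n4:4  n5:2  n6:2  n7:2  n8:0 ⇒ 18.
Leveled (H@1, I@1, J@2, K@6, F@6, G@3): n1:6  n2:5  n3:7  n4:4  n5:4  n6:7  n7:7  n8:7 ⇒ 7.
Reduction 18 − 7 = 11.

11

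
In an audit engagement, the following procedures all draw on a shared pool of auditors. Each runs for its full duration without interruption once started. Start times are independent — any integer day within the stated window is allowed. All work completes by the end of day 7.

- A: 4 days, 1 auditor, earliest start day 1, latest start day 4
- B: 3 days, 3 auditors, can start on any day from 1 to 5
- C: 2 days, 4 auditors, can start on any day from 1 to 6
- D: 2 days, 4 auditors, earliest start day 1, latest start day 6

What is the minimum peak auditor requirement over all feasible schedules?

Early-start (A@1, B@1, C@1, D@1) gives peak 12: d1:12  d2:12  d3:4  d4:1  d5:0  d6:0  d7:0.
Shift C→4, D→6.
Schedule A@1, B@1, C@4, D@6: d1:4  d2:4  d3:4  d4:5  d5:4  d6:4  d7:4 — peak 5.
Total auditor-days = 29 over 7 days ⇒ peak ≥ ⌈29/7⌉ = 5, so 5 is optimal.

5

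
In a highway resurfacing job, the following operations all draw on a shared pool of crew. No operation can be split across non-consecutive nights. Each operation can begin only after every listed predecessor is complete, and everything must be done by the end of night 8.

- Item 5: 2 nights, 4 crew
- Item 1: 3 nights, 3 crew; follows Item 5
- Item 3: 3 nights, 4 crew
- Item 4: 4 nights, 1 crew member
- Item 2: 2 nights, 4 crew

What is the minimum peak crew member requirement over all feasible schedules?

7

Early-start (Item 5@1, Item 1@3, Item 3@1, Item 4@1, Item 2@1) gives peak 13: n1:13  n2:13  n3:8  n4:4  n5:3  n6:0  n7:0  n8:0.
Shift Item 3→6, Item 4→5, Item 2→3.
Schedule Item 5@1, Item 1@3, Item 3@6, Item 4@5, Item 2@3: n1:4  n2:4  n3:7  n4:7  n5:4  n6:5  n7:5  n8:5 — peak 7.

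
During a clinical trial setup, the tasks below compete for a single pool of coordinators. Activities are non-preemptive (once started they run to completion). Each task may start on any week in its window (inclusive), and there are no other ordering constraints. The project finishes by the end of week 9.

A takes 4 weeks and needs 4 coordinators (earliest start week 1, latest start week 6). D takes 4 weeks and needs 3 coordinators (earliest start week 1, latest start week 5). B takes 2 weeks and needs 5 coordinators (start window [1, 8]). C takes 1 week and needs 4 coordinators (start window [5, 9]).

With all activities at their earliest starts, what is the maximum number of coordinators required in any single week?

12

Early-start schedule: A@1, D@1, B@1, C@5.
Load per week: week 1: 12, week 2: 12, week 3: 7, week 4: 7, week 5: 4, week 6: 0, week 7: 0, week 8: 0, week 9: 0.
Peak is 12.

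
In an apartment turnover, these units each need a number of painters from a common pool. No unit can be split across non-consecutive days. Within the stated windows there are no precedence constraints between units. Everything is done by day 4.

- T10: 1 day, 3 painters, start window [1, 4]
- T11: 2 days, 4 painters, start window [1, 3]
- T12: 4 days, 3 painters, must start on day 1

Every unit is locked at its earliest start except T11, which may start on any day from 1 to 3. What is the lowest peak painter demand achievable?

T11@1: d1:10  d2:7  d3:3  d4:3 → peak 10
T11@2: d1:6  d2:7  d3:7  d4:3 → peak 7
T11@3: d1:6  d2:3  d3:7  d4:7 → peak 7
Best is T11@2, peak 7.

7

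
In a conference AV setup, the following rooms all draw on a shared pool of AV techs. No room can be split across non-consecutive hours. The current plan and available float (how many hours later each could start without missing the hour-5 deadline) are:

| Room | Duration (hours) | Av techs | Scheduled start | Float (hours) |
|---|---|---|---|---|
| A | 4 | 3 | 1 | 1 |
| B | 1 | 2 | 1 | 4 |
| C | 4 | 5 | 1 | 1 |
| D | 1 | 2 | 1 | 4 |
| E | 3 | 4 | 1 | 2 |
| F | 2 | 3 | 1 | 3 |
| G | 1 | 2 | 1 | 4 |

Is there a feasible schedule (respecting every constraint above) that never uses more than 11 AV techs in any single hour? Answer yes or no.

no

Total AV tech-hours = 56; over 5 hours the average is 56/5 > 11, so some hour must exceed 11.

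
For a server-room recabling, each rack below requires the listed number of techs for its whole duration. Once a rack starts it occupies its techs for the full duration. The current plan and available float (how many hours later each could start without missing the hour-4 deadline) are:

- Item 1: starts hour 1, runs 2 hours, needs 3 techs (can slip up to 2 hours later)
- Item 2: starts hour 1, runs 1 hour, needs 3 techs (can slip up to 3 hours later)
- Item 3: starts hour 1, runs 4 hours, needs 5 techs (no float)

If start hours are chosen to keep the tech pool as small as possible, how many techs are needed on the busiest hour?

8

Early-start (Item 1@1, Item 2@1, Item 3@1) gives peak 11: h1:11  h2:8  h3:5  h4:5.
Shift Item 2→3.
Schedule Item 1@1, Item 2@3, Item 3@1: h1:8  h2:8  h3:8  h4:5 — peak 8.
Total tech-hours = 29 over 4 hours ⇒ peak ≥ ⌈29/4⌉ = 8, so 8 is optimal.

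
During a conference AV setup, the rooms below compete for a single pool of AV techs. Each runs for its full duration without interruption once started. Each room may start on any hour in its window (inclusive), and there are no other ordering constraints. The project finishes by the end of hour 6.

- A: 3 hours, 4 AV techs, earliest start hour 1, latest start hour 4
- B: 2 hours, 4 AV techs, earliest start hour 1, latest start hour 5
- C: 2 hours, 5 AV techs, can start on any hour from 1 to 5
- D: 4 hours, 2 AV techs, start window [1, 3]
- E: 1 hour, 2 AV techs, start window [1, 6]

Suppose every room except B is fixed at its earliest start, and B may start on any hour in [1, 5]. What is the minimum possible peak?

13

B@1: h1:17  h2:15  h3:6  h4:2  h5:0  h6:0 → peak 17
B@2: h1:13  h2:15  h3:10  h4:2  h5:0  h6:0 → peak 15
B@3: h1:13  h2:11  h3:10  h4:6  h5:0  h6:0 → peak 13
B@4: h1:13  h2:11  h3:6  h4:6  h5:4  h6:0 → peak 13
B@5: h1:13  h2:11  h3:6  h4:2  h5:4  h6:4 → peak 13
Best is B@3, peak 13.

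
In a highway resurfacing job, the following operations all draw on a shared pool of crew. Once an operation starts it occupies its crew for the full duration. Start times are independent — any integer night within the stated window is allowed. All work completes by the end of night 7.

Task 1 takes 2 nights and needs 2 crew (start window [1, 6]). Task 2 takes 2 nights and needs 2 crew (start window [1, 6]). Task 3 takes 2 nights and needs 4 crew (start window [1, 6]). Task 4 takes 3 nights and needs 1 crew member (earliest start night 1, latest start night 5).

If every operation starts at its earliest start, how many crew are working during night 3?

At early start, night 3 has: Task 4.
Demand: 1 = 1.

1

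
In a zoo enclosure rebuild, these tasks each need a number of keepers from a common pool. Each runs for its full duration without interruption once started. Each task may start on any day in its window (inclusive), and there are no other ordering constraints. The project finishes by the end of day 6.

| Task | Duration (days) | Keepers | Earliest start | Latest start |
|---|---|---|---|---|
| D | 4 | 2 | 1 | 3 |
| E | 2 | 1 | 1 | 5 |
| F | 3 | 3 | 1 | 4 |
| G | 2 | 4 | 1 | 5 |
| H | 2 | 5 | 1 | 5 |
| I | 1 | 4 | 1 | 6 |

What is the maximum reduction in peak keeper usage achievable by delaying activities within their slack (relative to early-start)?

12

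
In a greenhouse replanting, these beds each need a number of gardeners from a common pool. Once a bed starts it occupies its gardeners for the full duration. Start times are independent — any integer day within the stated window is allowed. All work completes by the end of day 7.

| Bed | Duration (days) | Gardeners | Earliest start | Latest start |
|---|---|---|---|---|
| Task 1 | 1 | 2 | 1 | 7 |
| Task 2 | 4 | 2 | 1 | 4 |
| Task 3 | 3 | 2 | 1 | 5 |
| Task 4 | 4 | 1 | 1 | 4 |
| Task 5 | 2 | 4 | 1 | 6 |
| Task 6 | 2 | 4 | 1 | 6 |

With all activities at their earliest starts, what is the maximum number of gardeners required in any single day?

15

Early-start schedule: Task 1@1, Task 2@1, Task 3@1, Task 4@1, Task 5@1, Task 6@1.
Load per day: day 1: 15, day 2: 13, day 3: 5, day 4: 3, day 5: 0, day 6: 0, day 7: 0.
Peak is 15.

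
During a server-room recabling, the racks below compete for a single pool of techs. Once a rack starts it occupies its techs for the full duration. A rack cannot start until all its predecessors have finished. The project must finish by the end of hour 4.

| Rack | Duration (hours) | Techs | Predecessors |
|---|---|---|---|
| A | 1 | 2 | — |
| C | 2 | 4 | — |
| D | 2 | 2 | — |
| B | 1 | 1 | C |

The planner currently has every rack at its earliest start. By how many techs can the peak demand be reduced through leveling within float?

4

Early-start peak: h1:8  h2:6  h3:1  h4:0 ⇒ 8.
Leveled (A@3, C@1, D@3, B@4): h1:4  h2:4  h3:4  h4:3 ⇒ 4.
Reduction 8 − 4 = 4.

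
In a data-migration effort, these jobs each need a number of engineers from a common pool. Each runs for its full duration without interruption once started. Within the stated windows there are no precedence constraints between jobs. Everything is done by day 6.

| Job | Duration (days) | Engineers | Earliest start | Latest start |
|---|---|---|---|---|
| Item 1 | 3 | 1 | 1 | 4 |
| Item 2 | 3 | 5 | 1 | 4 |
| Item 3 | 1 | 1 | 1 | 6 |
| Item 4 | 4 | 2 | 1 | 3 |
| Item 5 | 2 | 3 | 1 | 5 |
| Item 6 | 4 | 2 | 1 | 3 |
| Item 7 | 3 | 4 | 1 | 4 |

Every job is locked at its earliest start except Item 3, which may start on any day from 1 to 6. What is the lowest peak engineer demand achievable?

Item 3@1: d1:18  d2:17  d3:14  d4:4  d5:0  d6:0 → peak 18
Item 3@2: d1:17  d2:18  d3:14  d4:4  d5:0  d6:0 → peak 18
Item 3@3: d1:17  d2:17  d3:15  d4:4  d5:0  d6:0 → peak 17
Item 3@4: d1:17  d2:17  d3:14  d4:5  d5:0  d6:0 → peak 17
Item 3@5: d1:17  d2:17  d3:14  d4:4  d5:1  d6:0 → peak 17
Item 3@6: d1:17  d2:17  d3:14  d4:4  d5:0  d6:1 → peak 17
Best is Item 3@3, peak 17.

17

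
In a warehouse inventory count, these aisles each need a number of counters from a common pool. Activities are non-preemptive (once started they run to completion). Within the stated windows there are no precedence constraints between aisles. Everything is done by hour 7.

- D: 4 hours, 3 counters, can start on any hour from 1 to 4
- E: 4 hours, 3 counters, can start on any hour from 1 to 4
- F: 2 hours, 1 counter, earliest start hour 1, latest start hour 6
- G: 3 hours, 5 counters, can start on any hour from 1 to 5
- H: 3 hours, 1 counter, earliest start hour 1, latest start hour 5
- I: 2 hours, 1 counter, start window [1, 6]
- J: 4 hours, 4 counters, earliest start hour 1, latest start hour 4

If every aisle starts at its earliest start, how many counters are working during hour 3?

16

At early start, hour 3 has: D, E, G, H, J.
Demand: 3 + 3 + 5 + 1 + 4 = 16.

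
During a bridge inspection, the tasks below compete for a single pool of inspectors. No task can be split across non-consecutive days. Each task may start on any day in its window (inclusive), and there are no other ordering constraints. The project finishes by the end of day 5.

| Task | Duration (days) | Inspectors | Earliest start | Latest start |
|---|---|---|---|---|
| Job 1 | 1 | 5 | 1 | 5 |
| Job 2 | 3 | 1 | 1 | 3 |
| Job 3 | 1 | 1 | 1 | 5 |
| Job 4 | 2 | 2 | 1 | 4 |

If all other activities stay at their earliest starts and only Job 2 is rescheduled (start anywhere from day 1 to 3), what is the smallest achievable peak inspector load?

8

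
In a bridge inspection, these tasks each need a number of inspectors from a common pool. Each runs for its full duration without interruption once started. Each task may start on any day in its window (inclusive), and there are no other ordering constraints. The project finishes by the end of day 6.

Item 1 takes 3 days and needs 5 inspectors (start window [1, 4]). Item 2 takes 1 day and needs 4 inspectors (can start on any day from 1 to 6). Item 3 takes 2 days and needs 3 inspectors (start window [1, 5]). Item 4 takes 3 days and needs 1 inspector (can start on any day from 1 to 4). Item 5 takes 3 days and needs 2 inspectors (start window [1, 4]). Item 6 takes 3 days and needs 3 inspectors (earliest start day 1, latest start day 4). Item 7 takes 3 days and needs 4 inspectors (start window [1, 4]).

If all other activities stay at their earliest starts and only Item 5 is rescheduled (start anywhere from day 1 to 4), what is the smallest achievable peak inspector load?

20

Item 5@1: d1:22  d2:18  d3:15  d4:0  d5:0  d6:0 → peak 22
Item 5@2: d1:20  d2:18  d3:15  d4:2  d5:0  d6:0 → peak 20
Item 5@3: d1:20  d2:16  d3:15  d4:2  d5:2  d6:0 → peak 20
Item 5@4: d1:20  d2:16  d3:13  d4:2  d5:2  d6:2 → peak 20
Best is Item 5@2, peak 20.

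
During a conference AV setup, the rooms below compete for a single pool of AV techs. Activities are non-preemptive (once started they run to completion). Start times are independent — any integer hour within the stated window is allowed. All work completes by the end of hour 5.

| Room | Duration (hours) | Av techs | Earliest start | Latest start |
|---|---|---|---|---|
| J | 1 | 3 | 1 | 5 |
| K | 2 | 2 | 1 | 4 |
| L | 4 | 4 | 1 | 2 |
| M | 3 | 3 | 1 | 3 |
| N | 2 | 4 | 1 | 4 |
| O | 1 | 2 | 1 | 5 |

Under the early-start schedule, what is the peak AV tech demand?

18

Early-start schedule: J@1, K@1, L@1, M@1, N@1, O@1.
Load per hour: hour 1: 18, hour 2: 13, hour 3: 7, hour 4: 4, hour 5: 0.
Peak is 18.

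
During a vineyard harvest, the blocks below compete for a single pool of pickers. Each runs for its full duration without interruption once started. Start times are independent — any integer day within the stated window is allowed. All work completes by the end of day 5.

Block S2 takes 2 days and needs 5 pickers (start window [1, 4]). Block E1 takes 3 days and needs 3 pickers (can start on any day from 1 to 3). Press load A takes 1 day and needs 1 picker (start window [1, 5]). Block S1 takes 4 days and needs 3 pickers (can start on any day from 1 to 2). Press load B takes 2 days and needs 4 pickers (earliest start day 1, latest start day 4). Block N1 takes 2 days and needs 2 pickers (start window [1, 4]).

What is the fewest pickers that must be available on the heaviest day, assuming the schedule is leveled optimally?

Early-start (Block S2@1, Block E1@1, Press load A@1, Block S1@1, Press load B@1, Block N1@1) gives peak 18: d1:18  d2:17  d3:6  d4:3  d5:0.
Shift Block E1→3, Press load B→4, Block N1→2.
Schedule Block S2@1, Block E1@3, Press load A@1, Block S1@1, Press load B@4, Block N1@2: d1:9  d2:10  d3:8  d4:10  d5:7 — peak 10.

10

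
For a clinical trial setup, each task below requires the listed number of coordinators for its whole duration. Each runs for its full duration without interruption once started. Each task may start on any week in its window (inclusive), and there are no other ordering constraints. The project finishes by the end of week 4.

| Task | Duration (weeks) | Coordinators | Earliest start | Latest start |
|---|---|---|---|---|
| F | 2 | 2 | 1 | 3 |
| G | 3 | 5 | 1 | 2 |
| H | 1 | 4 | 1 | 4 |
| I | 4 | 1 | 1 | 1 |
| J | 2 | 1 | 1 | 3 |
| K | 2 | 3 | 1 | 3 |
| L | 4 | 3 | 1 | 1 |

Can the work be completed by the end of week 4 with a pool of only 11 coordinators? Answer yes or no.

Total coordinator-weeks = 47; over 4 weeks the average is 47/4 > 11, so some week must exceed 11.

no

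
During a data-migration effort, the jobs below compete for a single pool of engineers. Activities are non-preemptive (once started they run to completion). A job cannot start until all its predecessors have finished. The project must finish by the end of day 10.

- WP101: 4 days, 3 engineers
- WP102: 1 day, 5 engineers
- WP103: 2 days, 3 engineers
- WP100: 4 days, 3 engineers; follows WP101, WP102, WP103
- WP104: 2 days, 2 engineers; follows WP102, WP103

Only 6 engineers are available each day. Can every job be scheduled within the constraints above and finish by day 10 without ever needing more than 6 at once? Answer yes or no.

yes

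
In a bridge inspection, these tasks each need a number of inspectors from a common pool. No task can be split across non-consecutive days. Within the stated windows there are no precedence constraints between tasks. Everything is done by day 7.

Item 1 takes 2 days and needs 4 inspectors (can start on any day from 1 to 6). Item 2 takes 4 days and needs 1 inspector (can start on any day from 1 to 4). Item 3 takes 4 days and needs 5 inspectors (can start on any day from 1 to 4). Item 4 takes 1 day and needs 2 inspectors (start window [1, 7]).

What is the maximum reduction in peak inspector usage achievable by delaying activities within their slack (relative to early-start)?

Early-start peak: d1:12  d2:10  d3:6  d4:6  d5:0  d6:0  d7:0 ⇒ 12.
Leveled (Item 1@1, Item 2@1, Item 3@3, Item 4@7): d1:5  d2:5  d3:6  d4:6  d5:5  d6:5  d7:2 ⇒ 6.
Reduction 12 − 6 = 6.

6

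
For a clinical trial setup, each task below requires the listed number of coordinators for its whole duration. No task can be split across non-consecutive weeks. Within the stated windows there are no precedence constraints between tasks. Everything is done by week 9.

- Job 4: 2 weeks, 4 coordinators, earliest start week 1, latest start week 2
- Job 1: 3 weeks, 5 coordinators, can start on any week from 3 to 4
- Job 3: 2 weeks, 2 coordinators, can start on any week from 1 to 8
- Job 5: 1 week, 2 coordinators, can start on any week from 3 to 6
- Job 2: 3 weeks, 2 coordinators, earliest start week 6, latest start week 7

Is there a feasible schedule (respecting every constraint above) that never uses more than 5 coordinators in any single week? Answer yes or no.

yes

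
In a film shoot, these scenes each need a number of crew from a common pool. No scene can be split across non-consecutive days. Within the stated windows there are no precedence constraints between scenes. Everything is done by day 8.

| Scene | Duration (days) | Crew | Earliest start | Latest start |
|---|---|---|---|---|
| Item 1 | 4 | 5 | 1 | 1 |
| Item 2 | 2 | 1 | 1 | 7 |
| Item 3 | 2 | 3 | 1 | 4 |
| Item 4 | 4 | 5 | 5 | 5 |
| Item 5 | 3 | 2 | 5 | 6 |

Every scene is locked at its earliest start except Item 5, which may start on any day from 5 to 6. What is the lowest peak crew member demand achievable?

Item 5@5: d1:9  d2:9  d3:5  d4:5  d5:7  d6:7  d7:7  d8:5 → peak 9
Item 5@6: d1:9  d2:9  d3:5  d4:5  d5:5  d6:7  d7:7  d8:7 → peak 9
Best is Item 5@5, peak 9.

9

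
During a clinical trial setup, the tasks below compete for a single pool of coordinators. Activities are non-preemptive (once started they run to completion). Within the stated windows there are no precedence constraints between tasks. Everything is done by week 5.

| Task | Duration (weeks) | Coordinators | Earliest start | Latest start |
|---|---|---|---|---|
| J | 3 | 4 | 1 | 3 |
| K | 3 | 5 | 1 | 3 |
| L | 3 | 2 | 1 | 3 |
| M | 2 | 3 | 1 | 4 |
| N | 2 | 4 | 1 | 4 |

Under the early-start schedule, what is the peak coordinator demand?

18

Early-start schedule: J@1, K@1, L@1, M@1, N@1.
Load per week: week 1: 18, week 2: 18, week 3: 11, week 4: 0, week 5: 0.
Peak is 18.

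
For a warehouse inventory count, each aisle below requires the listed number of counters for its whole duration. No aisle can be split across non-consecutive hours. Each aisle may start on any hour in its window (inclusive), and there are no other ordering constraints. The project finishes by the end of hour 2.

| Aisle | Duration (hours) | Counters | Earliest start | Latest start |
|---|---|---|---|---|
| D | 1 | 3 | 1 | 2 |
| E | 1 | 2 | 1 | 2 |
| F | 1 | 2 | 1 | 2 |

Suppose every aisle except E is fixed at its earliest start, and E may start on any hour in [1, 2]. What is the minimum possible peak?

E@1: h1:7  h2:0 → peak 7
E@2: h1:5  h2:2 → peak 5
Best is E@2, peak 5.

5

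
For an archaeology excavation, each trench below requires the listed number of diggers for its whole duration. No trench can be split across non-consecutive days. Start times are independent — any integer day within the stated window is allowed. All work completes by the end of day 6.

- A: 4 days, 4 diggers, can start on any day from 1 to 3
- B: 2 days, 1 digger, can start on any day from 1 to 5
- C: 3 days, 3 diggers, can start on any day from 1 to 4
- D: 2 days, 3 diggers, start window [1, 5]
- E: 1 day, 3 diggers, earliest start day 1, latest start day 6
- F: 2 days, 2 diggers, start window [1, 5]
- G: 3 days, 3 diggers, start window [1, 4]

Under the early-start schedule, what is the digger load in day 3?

At early start, day 3 has: A, C, G.
Demand: 4 + 3 + 3 = 10.

10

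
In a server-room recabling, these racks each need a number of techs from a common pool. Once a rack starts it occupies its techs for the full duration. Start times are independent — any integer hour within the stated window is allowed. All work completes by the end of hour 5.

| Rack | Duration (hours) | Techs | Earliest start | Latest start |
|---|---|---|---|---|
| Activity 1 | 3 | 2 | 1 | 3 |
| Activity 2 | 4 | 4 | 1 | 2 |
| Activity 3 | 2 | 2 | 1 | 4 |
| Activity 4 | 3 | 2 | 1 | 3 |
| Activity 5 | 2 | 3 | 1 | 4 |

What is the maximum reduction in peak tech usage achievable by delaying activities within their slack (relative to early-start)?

4

Early-start peak: h1:13  h2:13  h3:8  h4:4  h5:0 ⇒ 13.
Leveled (Activity 1@1, Activity 2@1, Activity 3@1, Activity 4@3, Activity 5@4): h1:8  h2:8  h3:8  h4:9  h5:5 ⇒ 9.
Reduction 13 − 9 = 4.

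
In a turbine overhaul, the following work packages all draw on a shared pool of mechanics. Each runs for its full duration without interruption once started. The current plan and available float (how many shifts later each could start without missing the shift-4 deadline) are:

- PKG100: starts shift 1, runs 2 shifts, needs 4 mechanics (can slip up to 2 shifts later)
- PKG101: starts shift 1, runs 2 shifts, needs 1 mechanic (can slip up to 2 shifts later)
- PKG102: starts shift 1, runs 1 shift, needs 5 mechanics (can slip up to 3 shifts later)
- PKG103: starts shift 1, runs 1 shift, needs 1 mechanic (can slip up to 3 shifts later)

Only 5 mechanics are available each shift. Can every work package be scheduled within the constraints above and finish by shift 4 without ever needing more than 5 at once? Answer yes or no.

Schedule PKG100@1, PKG101@1, PKG102@3, PKG103@4: s1:5  s2:5  s3:5  s4:1 — peak 5 ≤ 5.

yes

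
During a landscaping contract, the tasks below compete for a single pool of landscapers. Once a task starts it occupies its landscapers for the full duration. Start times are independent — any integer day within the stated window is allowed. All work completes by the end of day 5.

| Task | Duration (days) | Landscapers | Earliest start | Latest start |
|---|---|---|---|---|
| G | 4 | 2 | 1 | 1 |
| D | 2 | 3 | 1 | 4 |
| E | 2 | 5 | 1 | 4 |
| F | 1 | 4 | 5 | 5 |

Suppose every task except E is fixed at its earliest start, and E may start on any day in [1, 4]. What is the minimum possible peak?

7

E@1: d1:10  d2:10  d3:2  d4:2  d5:4 → peak 10
E@2: d1:5  d2:10  d3:7  d4:2  d5:4 → peak 10
E@3: d1:5  d2:5  d3:7  d4:7  d5:4 → peak 7
E@4: d1:5  d2:5  d3:2  d4:7  d5:9 → peak 9
Best is E@3, peak 7.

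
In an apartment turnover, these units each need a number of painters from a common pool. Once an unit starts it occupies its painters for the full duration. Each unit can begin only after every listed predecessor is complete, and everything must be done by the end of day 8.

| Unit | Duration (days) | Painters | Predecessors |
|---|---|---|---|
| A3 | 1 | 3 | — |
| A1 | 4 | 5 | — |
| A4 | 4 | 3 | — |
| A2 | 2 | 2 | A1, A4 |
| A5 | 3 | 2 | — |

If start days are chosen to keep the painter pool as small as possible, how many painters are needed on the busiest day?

Early-start (A3@1, A1@1, A4@1, A2@5, A5@1) gives peak 13: d1:13  d2:10  d3:10  d4:8  d5:2  d6:2  d7:0  d8:0.
Shift A4→2, A2→6, A5→5.
Schedule A3@1, A1@1, A4@2, A2@6, A5@5: d1:8  d2:8  d3:8  d4:8  d5:5  d6:4  d7:4  d8:0 — peak 8.

8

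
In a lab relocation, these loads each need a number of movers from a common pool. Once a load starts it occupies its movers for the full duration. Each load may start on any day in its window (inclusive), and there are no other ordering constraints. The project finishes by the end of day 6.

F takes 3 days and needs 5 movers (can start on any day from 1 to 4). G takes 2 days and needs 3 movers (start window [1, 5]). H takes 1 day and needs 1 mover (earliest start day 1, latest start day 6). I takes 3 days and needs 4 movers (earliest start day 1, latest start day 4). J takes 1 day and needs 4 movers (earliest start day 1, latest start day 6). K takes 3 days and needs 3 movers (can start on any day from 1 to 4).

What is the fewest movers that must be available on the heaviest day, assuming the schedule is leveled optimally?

8

Early-start (F@1, G@1, H@1, I@1, J@1, K@1) gives peak 20: d1:20  d2:15  d3:12  d4:0  d5:0  d6:0.
Shift H→4, I→4, J→6, K→3.
Schedule F@1, G@1, H@4, I@4, J@6, K@3: d1:8  d2:8  d3:8  d4:8  d5:7  d6:8 — peak 8.
Total mover-days = 47 over 6 days ⇒ peak ≥ ⌈47/6⌉ = 8, so 8 is optimal.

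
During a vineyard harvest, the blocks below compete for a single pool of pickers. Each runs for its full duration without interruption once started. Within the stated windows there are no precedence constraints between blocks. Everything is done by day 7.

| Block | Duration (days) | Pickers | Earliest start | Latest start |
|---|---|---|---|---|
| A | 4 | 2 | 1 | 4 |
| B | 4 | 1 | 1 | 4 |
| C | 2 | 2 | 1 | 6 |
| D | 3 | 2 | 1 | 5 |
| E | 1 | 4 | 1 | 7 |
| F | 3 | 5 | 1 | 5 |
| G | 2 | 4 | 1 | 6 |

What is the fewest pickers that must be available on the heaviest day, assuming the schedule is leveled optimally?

8

Early-start (A@1, B@1, C@1, D@1, E@1, F@1, G@1) gives peak 20: d1:20  d2:16  d3:10  d4:3  d5:0  d6:0  d7:0.
Shift C→4, D→4, E→5, G→6.
Schedule A@1, B@1, C@4, D@4, E@5, F@1, G@6: d1:8  d2:8  d3:8  d4:7  d5:8  d6:6  d7:4 — peak 8.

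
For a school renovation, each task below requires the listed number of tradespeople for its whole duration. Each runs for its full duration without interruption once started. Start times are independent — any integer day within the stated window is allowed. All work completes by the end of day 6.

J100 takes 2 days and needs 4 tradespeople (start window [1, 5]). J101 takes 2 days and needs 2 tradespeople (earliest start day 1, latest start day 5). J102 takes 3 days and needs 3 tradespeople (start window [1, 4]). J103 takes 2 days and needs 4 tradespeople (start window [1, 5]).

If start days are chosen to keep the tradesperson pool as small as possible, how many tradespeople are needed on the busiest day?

Early-start (J100@1, J101@1, J102@1, J103@1) gives peak 13: d1:13  d2:13  d3:3  d4:0  d5:0  d6:0.
Shift J102→3, J103→3.
Schedule J100@1, J101@1, J102@3, J103@3: d1:6  d2:6  d3:7  d4:7  d5:3  d6:0 — peak 7.

7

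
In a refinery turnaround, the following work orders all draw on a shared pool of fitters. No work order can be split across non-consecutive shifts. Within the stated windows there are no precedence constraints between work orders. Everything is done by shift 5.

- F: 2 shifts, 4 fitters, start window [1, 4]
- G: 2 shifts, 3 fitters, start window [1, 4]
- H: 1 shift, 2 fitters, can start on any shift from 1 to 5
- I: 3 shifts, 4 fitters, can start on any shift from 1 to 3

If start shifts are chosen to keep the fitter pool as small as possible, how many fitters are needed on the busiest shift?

7

Early-start (F@1, G@1, H@1, I@1) gives peak 13: s1:13  s2:11  s3:4  s4:0  s5:0.
Shift H→3, I→3.
Schedule F@1, G@1, H@3, I@3: s1:7  s2:7  s3:6  s4:4  s5:4 — peak 7.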